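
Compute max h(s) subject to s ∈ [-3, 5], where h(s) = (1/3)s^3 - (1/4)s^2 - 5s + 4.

173/12

The derivative is s^2 - (1/2)s - 5, which vanishes at s = -2 and s = 5/2.
Evaluating at the critical points and endpoints: h(-3) = 31/4,  h(-2) = 31/3,  h(5/2) = -233/48,  h(5) = 173/12.
Hence the absolute maximum is 173/12 at s = 5.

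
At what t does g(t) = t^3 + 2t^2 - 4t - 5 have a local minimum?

2/3

g'(t) = 3t^2 + 4t - 4. Setting g'(t) = 0 gives t ∈ {-2, 2/3}.
Since g''(t) = 6t + 4, we get g''(-2) = -8 < 0 ⇒ local maximum; g''(2/3) = 8 > 0 ⇒ local minimum.
So the local minimum value is g(2/3) = -175/27.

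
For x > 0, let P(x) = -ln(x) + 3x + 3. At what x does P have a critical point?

1/3

P'(x) = -1/x + 3 = 0 gives x = 1/3.
P''(x) = 1/x², which is positive for x > 0, so this is a local minimum.
P(1/3) = -1·ln(1/3) + 1 + 3 ≈ 5.0986.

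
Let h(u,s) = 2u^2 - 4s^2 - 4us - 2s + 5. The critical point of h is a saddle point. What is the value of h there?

∂h/∂u = 4u - 4s = 0 and ∂h/∂s = -4u - 8s - 2 = 0, so (u, s) = (-1/6, -1/6).
The Hessian has h_{uu} = 4, h_{ss} = -8, h_{us} = -4, giving D = -48 < 0, so the point is a saddle point.
h(-1/6, -1/6) = 31/6.

31/6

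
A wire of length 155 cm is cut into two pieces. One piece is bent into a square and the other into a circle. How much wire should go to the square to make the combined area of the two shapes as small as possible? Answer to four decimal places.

Let x be the length used for the square. Square side x/4; circle radius (155−x)/(2π).
A(x) = (x/4)² + π·((155−x)/(2π))² = x²/16 + (155−x)²/(4π) for 0 ≤ x ≤ 155. A'(x) = x/8 − (155−x)/(2π) = 0 gives x = 4·155/(π+4) ≈ 86.8154.
A'' = 1/8 + 1/(2π) > 0, so this gives the minimum combined area; x ≈ 86.8154 cm to the square.

86.8154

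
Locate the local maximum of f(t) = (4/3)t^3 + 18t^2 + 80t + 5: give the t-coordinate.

-5

Critical points: f'(t) = 4t^2 + 36t + 80 vanishes at t = -5, -4.
f''(t) = 8t + 36. f''(-5) = -4 < 0 ⇒ local maximum; f''(-4) = 4 > 0 ⇒ local minimum.
So the local maximum value is f(-5) = -335/3.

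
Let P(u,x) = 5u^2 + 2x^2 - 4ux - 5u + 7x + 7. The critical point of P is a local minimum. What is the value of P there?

13/24

∂P/∂u = 10u - 4x - 5 = 0 and ∂P/∂x = -4u + 4x + 7 = 0, so (u, x) = (-1/3, -25/12).
The Hessian has P_{uu} = 10, P_{xx} = 4, P_{ux} = -4, giving D = 24 > 0 with P_{uu} > 0, so the point is a local minimum.
P(-1/3, -25/12) = 13/24.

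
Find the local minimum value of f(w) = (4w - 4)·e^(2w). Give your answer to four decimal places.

Differentiating with the product rule gives f'(w) = (8w - 4)·e^(2w). Since e^(2w) > 0, the only critical point is w = 1/2.
f''(1/2) has the same sign as 8 > 0, so this is a local minimum.
f(1/2) = (-2)·e^(1) ≈ -5.4366.

-5.4366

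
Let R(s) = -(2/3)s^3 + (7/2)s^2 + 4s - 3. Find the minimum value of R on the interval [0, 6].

-3

Differentiating, R'(s) = -2s^2 + 7s + 4; whose only zero in [0, 6] is s = 4.
Evaluating at the critical points and endpoints: R(0) = -3,  R(4) = 79/3,  R(6) = 3.
So the minimum is R(0) = -3.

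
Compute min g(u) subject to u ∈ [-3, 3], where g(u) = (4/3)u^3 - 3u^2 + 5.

-58

Differentiating, g'(u) = 4u^2 - 6u; which vanishes at u = 0 and u = 3/2.
Compare values at every candidate in [-3, 3]: g(-3) = -58, g(0) = 5, g(3/2) = 11/4, g(3) = 14.
Hence the absolute minimum is -58 at u = -3.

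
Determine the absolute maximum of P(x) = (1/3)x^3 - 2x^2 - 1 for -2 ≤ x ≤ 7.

46/3

Differentiating, P'(x) = x^2 - 4x; which vanishes at x = 0 and x = 4.
Evaluating at the critical points and endpoints: P(-2) = -35/3,  P(0) = -1,  P(4) = -35/3,  P(7) = 46/3.
Hence the absolute maximum is 46/3 at x = 7.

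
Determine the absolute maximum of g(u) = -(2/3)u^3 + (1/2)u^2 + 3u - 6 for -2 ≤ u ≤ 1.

The derivative is -2u^2 + u + 3, whose only zero in [-2, 1] is u = -1.
Candidates: g(-2) = -14/3, g(-1) = -47/6, g(1) = -19/6.
The maximum over the interval is -19/6, attained at u = 1.

-19/6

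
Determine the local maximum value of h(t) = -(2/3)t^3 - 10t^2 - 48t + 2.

230/3

h'(t) = -2t^2 - 20t - 48 = 0 at t = -6, -4.
Second-derivative test with h''(t) = -4t - 20: h''(-6) = 4 > 0 ⇒ local minimum; h''(-4) = -4 < 0 ⇒ local maximum.
The local maximum is h(-4) = 230/3.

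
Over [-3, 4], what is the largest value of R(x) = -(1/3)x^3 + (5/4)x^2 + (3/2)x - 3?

The derivative is -x^2 + (5/2)x + 3/2, which vanishes at x = -1/2 and x = 3.
Candidates: R(-3) = 51/4, R(-1/2) = -163/48, R(3) = 15/4, R(4) = 5/3.
So the maximum is R(-3) = 51/4.

51/4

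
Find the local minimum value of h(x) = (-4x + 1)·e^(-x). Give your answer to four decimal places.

-1.1460

Differentiating with the product rule gives h'(x) = (4x - 5)·e^(-x). Since e^(-x) > 0, the only critical point is x = 5/4.
h''(5/4) has the same sign as 4 > 0, so this is a local minimum.
h(5/4) = (-4)·e^(-5/4) ≈ -1.1460.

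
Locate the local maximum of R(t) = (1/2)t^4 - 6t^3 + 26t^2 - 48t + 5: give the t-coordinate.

Critical points: R'(t) = 2t^3 - 18t^2 + 52t - 48 vanishes at t = 2, 3, 4.
Since R''(t) = 6t^2 - 36t + 52, we get R''(2) = 4 > 0 ⇒ local minimum; R''(3) = -2 < 0 ⇒ local maximum; R''(4) = 4 > 0 ⇒ local minimum.
So the local maximum value is R(3) = -53/2.

3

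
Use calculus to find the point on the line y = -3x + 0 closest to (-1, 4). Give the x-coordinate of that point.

Minimize D(x)^2 = (x + 1)^2 + (-3x - 4)^2.
d/dx[D^2] = 2(x + 1) + 2·(-3)·(-3x - 4) = 0 ⇒ x = -13/10.
Then y = 39/10 and the distance is √(1/10) ≈ 0.3162.

-13/10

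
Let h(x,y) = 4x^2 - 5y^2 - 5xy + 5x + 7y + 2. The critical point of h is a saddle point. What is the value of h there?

∂h/∂x = 8x - 5y + 5 = 0 and ∂h/∂y = -5x - 10y + 7 = 0, so (x, y) = (-1/7, 27/35).
The Hessian has h_{xx} = 8, h_{yy} = -10, h_{xy} = -5, giving D = -105 < 0, so the point is a saddle point.
h(-1/7, 27/35) = 152/35.

152/35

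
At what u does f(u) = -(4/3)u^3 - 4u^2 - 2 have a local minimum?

f'(u) = -4u^2 - 8u = 0 at u = -2, 0.
Since f''(u) = -8u - 8, we get f''(-2) = 8 > 0 ⇒ local minimum; f''(0) = -8 < 0 ⇒ local maximum.
The local minimum is f(-2) = -22/3.

-2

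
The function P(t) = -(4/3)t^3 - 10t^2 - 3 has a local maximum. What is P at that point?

-3

P'(t) = -4t^2 - 20t. Setting P'(t) = 0 gives t ∈ {-5, 0}.
Second-derivative test with P''(t) = -8t - 20: P''(-5) = 20 > 0 ⇒ local minimum; P''(0) = -20 < 0 ⇒ local maximum.
The local maximum is P(0) = -3.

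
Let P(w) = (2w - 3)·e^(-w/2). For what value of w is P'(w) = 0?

7/2

By the product rule, P'(w) = (-w + 7/2)·e^(-w/2). Since e^(-w/2) > 0, the only critical point is w = 7/2.
P''(7/2) has the same sign as -1 < 0, so this is a local maximum.
P(7/2) = (4)·e^(-7/4) ≈ 0.6951.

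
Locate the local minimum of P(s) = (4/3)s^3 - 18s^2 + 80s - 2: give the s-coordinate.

5

P'(s) = 4s^2 - 36s + 80 = 0 at s = 4, 5.
P''(s) = 8s - 36. P''(4) = -4 < 0 ⇒ local maximum; P''(5) = 4 > 0 ⇒ local minimum.
Thus P has its local minimum at s = 5, with value 344/3.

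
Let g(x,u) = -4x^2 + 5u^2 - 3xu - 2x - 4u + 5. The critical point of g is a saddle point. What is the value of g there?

∂g/∂x = -8x - 3u - 2 = 0 and ∂g/∂u = -3x + 10u - 4 = 0, so (x, u) = (-32/89, 26/89).
The Hessian has g_{xx} = -8, g_{uu} = 10, g_{xu} = -3, giving D = -89 < 0, so the point is a saddle point.
g(-32/89, 26/89) = 425/89.

425/89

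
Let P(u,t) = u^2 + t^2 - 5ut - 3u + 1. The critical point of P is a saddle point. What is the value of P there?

10/7

∂P/∂u = 2u - 5t - 3 = 0 and ∂P/∂t = -5u + 2t = 0, so (u, t) = (-2/7, -5/7).
The Hessian has P_{uu} = 2, P_{tt} = 2, P_{ut} = -5, giving D = -21 < 0, so the point is a saddle point.
P(-2/7, -5/7) = 10/7.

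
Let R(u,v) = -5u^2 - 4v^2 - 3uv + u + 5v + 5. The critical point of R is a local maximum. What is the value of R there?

∂R/∂u = -10u - 3v + 1 = 0 and ∂R/∂v = -3u - 8v + 5 = 0, so (u, v) = (-7/71, 47/71).
The Hessian has R_{uu} = -10, R_{vv} = -8, R_{uv} = -3, giving D = 71 > 0 with R_{uu} < 0, so the point is a local maximum.
R(-7/71, 47/71) = 469/71.

469/71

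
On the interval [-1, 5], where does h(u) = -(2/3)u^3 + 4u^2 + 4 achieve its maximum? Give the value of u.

4

Differentiating, h'(u) = -2u^2 + 8u; which vanishes at u = 0 and u = 4.
Evaluating at the critical points and endpoints: h(-1) = 26/3, h(0) = 4, h(4) = 76/3, h(5) = 62/3.
So the maximum is h(4) = 76/3.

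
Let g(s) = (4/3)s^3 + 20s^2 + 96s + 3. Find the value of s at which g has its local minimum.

g'(s) = 4s^2 + 40s + 96 = 0 at s = -6, -4.
g''(s) = 8s + 40. g''(-6) = -8 < 0 ⇒ local maximum; g''(-4) = 8 > 0 ⇒ local minimum.
Thus g has its local minimum at s = -4, with value -439/3.

-4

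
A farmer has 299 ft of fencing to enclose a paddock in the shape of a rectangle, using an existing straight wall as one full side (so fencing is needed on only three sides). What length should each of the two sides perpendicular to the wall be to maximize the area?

299/4

Let the sides perpendicular to the wall have length x and the parallel side y, so 2x + y = 299 and the area is A = xy = x(299 − 2x).
A'(x) = 299 − 4x = 0 gives x = 299/4, and A''(x) = −4 < 0 confirms a maximum.
Then y = 299 − 2·299/4 = 299/2 and A = 89401/8.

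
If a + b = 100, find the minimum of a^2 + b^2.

5000

With a + b = 100, a^2 + b^2 = a^2 + (100 − a)^2.
The derivative 2a − 2(100 − a) = 4a − 200 vanishes at a = 50; second derivative 4 > 0, a minimum.
The minimum is 2·(50)^2 = 5000.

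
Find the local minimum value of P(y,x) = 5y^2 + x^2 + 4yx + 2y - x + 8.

15/4

∂P/∂y = 10y + 4x + 2 = 0 and ∂P/∂x = 4y + 2x - 1 = 0, so (y, x) = (-2, 9/2).
The Hessian has P_{yy} = 10, P_{xx} = 2, P_{yx} = 4, giving D = 4 > 0 with P_{yy} > 0, so the point is a local minimum.
P(-2, 9/2) = 15/4.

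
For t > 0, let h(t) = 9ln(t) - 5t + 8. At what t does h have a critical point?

9/5

h'(t) = 9/t − 5 = 0 gives t = 9/5.
h''(t) = -9/t², which is negative for t > 0, so this is a local maximum.
h(9/5) = 9·ln(9/5) - 9 + 8 ≈ 4.2901.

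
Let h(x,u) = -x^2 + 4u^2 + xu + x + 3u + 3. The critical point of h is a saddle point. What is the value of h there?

∂h/∂x = -2x + u + 1 = 0 and ∂h/∂u = x + 8u + 3 = 0, so (x, u) = (5/17, -7/17).
The Hessian has h_{xx} = -2, h_{uu} = 8, h_{xu} = 1, giving D = -17 < 0, so the point is a saddle point.
h(5/17, -7/17) = 43/17.

43/17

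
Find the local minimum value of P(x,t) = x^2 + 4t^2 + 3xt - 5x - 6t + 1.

-39/7

∂P/∂x = 2x + 3t - 5 = 0 and ∂P/∂t = 3x + 8t - 6 = 0, so (x, t) = (22/7, -3/7).
The Hessian has P_{xx} = 2, P_{tt} = 8, P_{xt} = 3, giving D = 7 > 0 with P_{xx} > 0, so the point is a local minimum.
P(22/7, -3/7) = -39/7.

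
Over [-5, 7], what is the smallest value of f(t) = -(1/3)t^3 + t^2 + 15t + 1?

f'(t) = -t^2 + 2t + 15, which vanishes at t = -3 and t = 5.
Evaluating at the critical points and endpoints: f(-5) = -22/3, f(-3) = -26, f(5) = 178/3, f(7) = 122/3.
Hence the absolute minimum is -26 at t = -3.

-26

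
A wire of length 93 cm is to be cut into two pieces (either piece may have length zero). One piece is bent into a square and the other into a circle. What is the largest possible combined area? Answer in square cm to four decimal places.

Let x be the length used for the square. Square side x/4; circle radius (93−x)/(2π).
A(x) = (x/4)² + π·((93−x)/(2π))² = x²/16 + (93−x)²/(4π) for 0 ≤ x ≤ 93. A'(x) = x/8 − (93−x)/(2π) = 0 gives x = 4·93/(π+4) ≈ 52.0892.
A'' > 0, so the interior critical point is a minimum; the maximum is at an endpoint. A(0) = 688.2656 and A(93) = 540.5625, so the largest area is 688.2656.

688.2656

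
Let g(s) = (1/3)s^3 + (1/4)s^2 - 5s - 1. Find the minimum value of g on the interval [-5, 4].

-137/12

The derivative is s^2 + (1/2)s - 5, which vanishes at s = -5/2 and s = 2.
Compare values at every candidate in [-5, 4]: g(-5) = -137/12,  g(-5/2) = 377/48,  g(2) = -22/3,  g(4) = 13/3.
Hence the absolute minimum is -137/12 at s = -5.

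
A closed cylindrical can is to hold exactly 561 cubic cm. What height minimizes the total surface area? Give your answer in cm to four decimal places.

With radius r and height h, πr²h = 561 so h = 561/(πr²), and S(r) = 2πr² + 2πrh = 2πr² + 2·561/r.
S'(r) = 4πr − 2·561/r² = 0 ⇒ r³ = 561/(2π), so r ≈ 4.4695 and h = 2r ≈ 8.9390.
S''(r) = 4π + 4·561/r³ > 0, so this is the minimum; S ≈ 376.5504.

8.9390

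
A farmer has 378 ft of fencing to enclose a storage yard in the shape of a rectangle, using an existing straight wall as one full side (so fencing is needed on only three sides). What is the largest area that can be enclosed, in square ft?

35721/2

Let the sides perpendicular to the wall have length x and the parallel side y, so 2x + y = 378 and the area is A = xy = x(378 − 2x).
A'(x) = 378 − 4x = 0 gives x = 189/2, and A''(x) = −4 < 0 confirms a maximum.
Then y = 378 − 2·189/2 = 189 and A = 35721/2.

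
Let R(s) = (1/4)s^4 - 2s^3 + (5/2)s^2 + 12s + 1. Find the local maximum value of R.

103/4

Critical points: R'(s) = s^3 - 6s^2 + 5s + 12 vanishes at s = -1, 3, 4.
Since R''(s) = 3s^2 - 12s + 5, we get R''(-1) = 20 > 0 ⇒ local minimum; R''(3) = -4 < 0 ⇒ local maximum; R''(4) = 5 > 0 ⇒ local minimum.
So the local maximum value is R(3) = 103/4.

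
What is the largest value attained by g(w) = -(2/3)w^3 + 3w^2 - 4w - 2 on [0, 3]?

-2

g'(w) = -2w^2 + 6w - 4, which vanishes at w = 1 and w = 2.
Evaluating at the critical points and endpoints: g(0) = -2, g(1) = -11/3, g(2) = -10/3, g(3) = -5.
So the maximum is g(0) = -2.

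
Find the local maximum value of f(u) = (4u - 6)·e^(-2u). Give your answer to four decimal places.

Differentiating with the product rule gives f'(u) = (-8u + 16)·e^(-2u). Since e^(-2u) > 0, the only critical point is u = 2.
f''(2) has the same sign as -8 < 0, so this is a local maximum.
f(2) = (2)·e^(-4) ≈ 0.0366.

0.0366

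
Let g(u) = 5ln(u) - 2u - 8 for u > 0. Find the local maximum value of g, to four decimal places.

g'(u) = 5/u − 2 = 0 gives u = 5/2.
g''(u) = -5/u², which is negative for u > 0, so this is a local maximum.
g(5/2) = 5·ln(5/2) - 5 - 8 ≈ -8.4185.

-8.4185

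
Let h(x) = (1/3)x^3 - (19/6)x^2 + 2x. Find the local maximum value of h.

53/162

h'(x) = x^2 - (19/3)x + 2. Setting h'(x) = 0 gives x ∈ {1/3, 6}.
Since h''(x) = 2x - 19/3, we get h''(1/3) = -17/3 < 0 ⇒ local maximum; h''(6) = 17/3 > 0 ⇒ local minimum.
So the local maximum value is h(1/3) = 53/162.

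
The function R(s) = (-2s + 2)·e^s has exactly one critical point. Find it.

By the product rule, R'(s) = (-2s)·e^s. Since e^s > 0, the only critical point is s = 0.
R''(0) has the same sign as -2 < 0, so this is a local maximum.
R(0) = (2)·e^(0) ≈ 2.0000.

0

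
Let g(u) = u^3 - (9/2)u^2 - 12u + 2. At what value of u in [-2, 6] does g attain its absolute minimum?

4

The derivative is 3u^2 - 9u - 12, which vanishes at u = -1 and u = 4.
Compare values at every candidate in [-2, 6]: g(-2) = 0; g(-1) = 17/2; g(4) = -54; g(6) = -16.
The minimum over the interval is -54, attained at u = 4.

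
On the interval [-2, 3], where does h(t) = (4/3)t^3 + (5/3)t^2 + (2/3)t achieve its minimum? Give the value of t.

h'(t) = 4t^2 + (10/3)t + 2/3, which vanishes at t = -1/2 and t = -1/3.
Candidates: h(-2) = -16/3, h(-1/2) = -1/12, h(-1/3) = -7/81, h(3) = 53.
Hence the absolute minimum is -16/3 at t = -2.

-2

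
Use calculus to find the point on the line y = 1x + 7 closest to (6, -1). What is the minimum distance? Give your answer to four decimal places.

9.8995

Minimize D(x)^2 = (x - 6)^2 + (x + 8)^2.
d/dx[D^2] = 2(x - 6) + 2·1·(x + 8) = 0 ⇒ x = -1.
Then y = 6 and the distance is √(98) ≈ 9.8995.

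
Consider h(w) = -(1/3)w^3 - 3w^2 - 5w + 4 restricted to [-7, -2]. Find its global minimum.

The derivative is -w^2 - 6w - 5, whose only zero in [-7, -2] is w = -5.
Candidates: h(-7) = 19/3; h(-5) = -13/3; h(-2) = 14/3.
So the minimum is h(-5) = -13/3.

-13/3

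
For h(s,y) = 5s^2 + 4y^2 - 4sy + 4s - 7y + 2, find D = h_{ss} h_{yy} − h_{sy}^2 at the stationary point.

64

∂h/∂s = 10s - 4y + 4 = 0 and ∂h/∂y = -4s + 8y - 7 = 0, so (s, y) = (-1/16, 27/32).
The Hessian has h_{ss} = 10, h_{yy} = 8, h_{sy} = -4, giving D = 64 > 0 with h_{ss} > 0, so the point is a local minimum.
D = (10)·(8) − (-4)^2 = 64.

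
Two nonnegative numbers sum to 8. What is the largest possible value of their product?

16

With x + y = 8, the product is P(x) = x(8 − x).
P'(x) = 8 − 2x = 0 gives x = 4; P'' = −2 < 0, so this is the maximum.
P = 4·4 = 16.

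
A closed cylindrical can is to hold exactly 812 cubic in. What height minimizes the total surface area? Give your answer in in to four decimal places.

With radius r and height h, πr²h = 812 so h = 812/(πr²), and S(r) = 2πr² + 2πrh = 2πr² + 2·812/r.
S'(r) = 4πr − 2·812/r² = 0 ⇒ r³ = 812/(2π), so r ≈ 5.0558 and h = 2r ≈ 10.1117.
S''(r) = 4π + 4·812/r³ > 0, so this is the minimum; S ≈ 481.8205.

10.1117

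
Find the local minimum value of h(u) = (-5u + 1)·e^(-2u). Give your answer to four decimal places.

Differentiating with the product rule gives h'(u) = (10u - 7)·e^(-2u). Since e^(-2u) > 0, the only critical point is u = 7/10.
h''(7/10) has the same sign as 10 > 0, so this is a local minimum.
h(7/10) = (-5/2)·e^(-7/5) ≈ -0.6165.

-0.6165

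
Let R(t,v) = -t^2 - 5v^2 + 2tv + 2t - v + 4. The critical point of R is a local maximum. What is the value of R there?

81/16

∂R/∂t = -2t + 2v + 2 = 0 and ∂R/∂v = 2t - 10v - 1 = 0, so (t, v) = (9/8, 1/8).
The Hessian has R_{tt} = -2, R_{vv} = -10, R_{tv} = 2, giving D = 16 > 0 with R_{tt} < 0, so the point is a local maximum.
R(9/8, 1/8) = 81/16.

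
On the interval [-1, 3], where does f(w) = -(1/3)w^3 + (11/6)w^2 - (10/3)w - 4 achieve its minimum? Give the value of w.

3

f'(w) = -w^2 + (11/3)w - 10/3, which vanishes at w = 5/3 and w = 2.
Candidates: f(-1) = 3/2,  f(5/3) = -973/162,  f(2) = -6,  f(3) = -13/2.
So the minimum is f(3) = -13/2.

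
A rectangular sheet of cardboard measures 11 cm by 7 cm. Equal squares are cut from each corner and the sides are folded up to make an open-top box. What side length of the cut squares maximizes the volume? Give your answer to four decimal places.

With cut size x, the volume is V(x) = x(11 − 2x)(7 − 2x) for 0 < x < 3.5.
V'(x) = 12x^2 − 72x + 77. Setting V'(x) = 0 gives x ≈ 1.3927 (the root in (0, 3.5)).
V''(x) = 24x − 72 is negative there, so this is the maximum; V ≈ 48.2170.

1.3927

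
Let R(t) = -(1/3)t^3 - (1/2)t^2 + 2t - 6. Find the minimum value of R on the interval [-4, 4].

Differentiating, R'(t) = -t^2 - t + 2; which vanishes at t = -2 and t = 1.
Evaluating at the critical points and endpoints: R(-4) = -2/3; R(-2) = -28/3; R(1) = -29/6; R(4) = -82/3.
So the minimum is R(4) = -82/3.

-82/3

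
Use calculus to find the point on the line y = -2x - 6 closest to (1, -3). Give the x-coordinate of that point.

-1

Minimize D(x)^2 = (x - 1)^2 + (-2x - 3)^2.
d/dx[D^2] = 2(x - 1) + 2·(-2)·(-2x - 3) = 0 ⇒ x = -1.
Then y = -4 and the distance is √(5) ≈ 2.2361.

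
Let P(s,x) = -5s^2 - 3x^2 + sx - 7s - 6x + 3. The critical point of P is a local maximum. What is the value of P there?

∂P/∂s = -10s + x - 7 = 0 and ∂P/∂x = s - 6x - 6 = 0, so (s, x) = (-48/59, -67/59).
The Hessian has P_{ss} = -10, P_{xx} = -6, P_{sx} = 1, giving D = 59 > 0 with P_{ss} < 0, so the point is a local maximum.
P(-48/59, -67/59) = 546/59.

546/59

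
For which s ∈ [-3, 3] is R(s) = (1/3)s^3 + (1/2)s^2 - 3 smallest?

The derivative is s^2 + s, which vanishes at s = -1 and s = 0.
Candidates: R(-3) = -15/2, R(-1) = -17/6, R(0) = -3, R(3) = 21/2.
So the minimum is R(-3) = -15/2.

-3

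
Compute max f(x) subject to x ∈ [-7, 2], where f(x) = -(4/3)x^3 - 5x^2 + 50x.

The derivative is -4x^2 - 10x + 50, whose only zero in [-7, 2] is x = -5.
Candidates: f(-7) = -413/3, f(-5) = -625/3, f(2) = 208/3.
The maximum over the interval is 208/3, attained at x = 2.

208/3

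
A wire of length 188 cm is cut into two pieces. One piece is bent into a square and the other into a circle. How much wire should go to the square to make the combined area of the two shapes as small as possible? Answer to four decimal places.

Let x be the length used for the square. Square side x/4; circle radius (188−x)/(2π).
A(x) = (x/4)² + π·((188−x)/(2π))² = x²/16 + (188−x)²/(4π) for 0 ≤ x ≤ 188. A'(x) = x/8 − (188−x)/(2π) = 0 gives x = 4·188/(π+4) ≈ 105.2986.
A'' = 1/8 + 1/(2π) > 0, so this gives the minimum combined area; x ≈ 105.2986 cm to the square.

105.2986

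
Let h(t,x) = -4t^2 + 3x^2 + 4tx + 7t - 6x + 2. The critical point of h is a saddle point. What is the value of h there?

299/64

∂h/∂t = -8t + 4x + 7 = 0 and ∂h/∂x = 4t + 6x - 6 = 0, so (t, x) = (33/32, 5/16).
The Hessian has h_{tt} = -8, h_{xx} = 6, h_{tx} = 4, giving D = -64 < 0, so the point is a saddle point.
h(33/32, 5/16) = 299/64.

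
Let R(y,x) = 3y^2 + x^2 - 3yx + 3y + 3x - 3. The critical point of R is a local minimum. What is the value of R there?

∂R/∂y = 6y - 3x + 3 = 0 and ∂R/∂x = -3y + 2x + 3 = 0, so (y, x) = (-5, -9).
The Hessian has R_{yy} = 6, R_{xx} = 2, R_{yx} = -3, giving D = 3 > 0 with R_{yy} > 0, so the point is a local minimum.
R(-5, -9) = -24.

-24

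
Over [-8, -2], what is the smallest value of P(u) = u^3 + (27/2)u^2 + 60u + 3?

The derivative is 3u^2 + 27u + 60, which vanishes at u = -5 and u = -4.
Compare values at every candidate in [-8, -2]: P(-8) = -125; P(-5) = -169/2; P(-4) = -85; P(-2) = -71.
The minimum over the interval is -125, attained at u = -8.

-125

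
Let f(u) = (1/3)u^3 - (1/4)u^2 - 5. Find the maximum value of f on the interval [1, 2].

Differentiating, f'(u) = u^2 - (1/2)u; which has no zeros in [1, 2].
Compare values at every candidate in [1, 2]: f(1) = -59/12,  f(2) = -10/3.
The maximum over the interval is -10/3, attained at u = 2.

-10/3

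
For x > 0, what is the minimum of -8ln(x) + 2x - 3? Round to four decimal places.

R'(x) = -8/x + 2 = 0 gives x = 4.
R''(x) = 8/x², which is positive for x > 0, so this is a local minimum.
R(4) = -8·ln(4) + 8 - 3 ≈ -6.0904.

-6.0904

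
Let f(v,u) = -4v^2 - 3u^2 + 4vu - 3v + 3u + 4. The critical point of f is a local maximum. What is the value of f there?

∂f/∂v = -8v + 4u - 3 = 0 and ∂f/∂u = 4v - 6u + 3 = 0, so (v, u) = (-3/16, 3/8).
The Hessian has f_{vv} = -8, f_{uu} = -6, f_{vu} = 4, giving D = 32 > 0 with f_{vv} < 0, so the point is a local maximum.
f(-3/16, 3/8) = 155/32.

155/32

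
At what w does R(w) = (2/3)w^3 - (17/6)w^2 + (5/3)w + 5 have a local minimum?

5/2

R'(w) = 2w^2 - (17/3)w + 5/3 = 0 at w = 1/3, 5/2.
Second-derivative test with R''(w) = 4w - 17/3: R''(1/3) = -13/3 < 0 ⇒ local maximum; R''(5/2) = 13/3 > 0 ⇒ local minimum.
Thus R has its local minimum at w = 5/2, with value 15/8.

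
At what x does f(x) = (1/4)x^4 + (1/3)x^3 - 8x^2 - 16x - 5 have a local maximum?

f'(x) = x^3 + x^2 - 16x - 16 = 0 at x = -4, -1, 4.
Second-derivative test with f''(x) = 3x^2 + 2x - 16: f''(-4) = 24 > 0 ⇒ local minimum; f''(-1) = -15 < 0 ⇒ local maximum; f''(4) = 40 > 0 ⇒ local minimum.
The local maximum is f(-1) = 35/12.

-1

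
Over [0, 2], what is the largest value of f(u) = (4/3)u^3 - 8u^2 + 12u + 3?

f'(u) = 4u^2 - 16u + 12, whose only zero in [0, 2] is u = 1.
Compare values at every candidate in [0, 2]: f(0) = 3; f(1) = 25/3; f(2) = 17/3.
So the maximum is f(1) = 25/3.

25/3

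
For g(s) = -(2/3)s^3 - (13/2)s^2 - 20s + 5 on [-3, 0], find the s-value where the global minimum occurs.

0

Differentiating, g'(s) = -2s^2 - 13s - 20; whose only zero in [-3, 0] is s = -5/2.
Evaluating at the critical points and endpoints: g(-3) = 49/2,  g(-5/2) = 595/24,  g(0) = 5.
Hence the absolute minimum is 5 at s = 0.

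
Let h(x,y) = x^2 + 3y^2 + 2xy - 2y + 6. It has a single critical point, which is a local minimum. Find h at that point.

∂h/∂x = 2x + 2y = 0 and ∂h/∂y = 2x + 6y - 2 = 0, so (x, y) = (-1/2, 1/2).
The Hessian has h_{xx} = 2, h_{yy} = 6, h_{xy} = 2, giving D = 8 > 0 with h_{xx} > 0, so the point is a local minimum.
h(-1/2, 1/2) = 11/2.

11/2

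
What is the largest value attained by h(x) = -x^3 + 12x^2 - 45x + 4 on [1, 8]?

-30

h'(x) = -3x^2 + 24x - 45, which vanishes at x = 3 and x = 5.
Compare values at every candidate in [1, 8]: h(1) = -30; h(3) = -50; h(5) = -46; h(8) = -100.
So the maximum is h(1) = -30.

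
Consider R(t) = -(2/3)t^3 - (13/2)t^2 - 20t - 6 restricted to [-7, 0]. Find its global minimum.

The derivative is -2t^2 - 13t - 20, which vanishes at t = -4 and t = -5/2.
Compare values at every candidate in [-7, 0]: R(-7) = 265/6, R(-4) = 38/3, R(-5/2) = 331/24, R(0) = -6.
So the minimum is R(0) = -6.

-6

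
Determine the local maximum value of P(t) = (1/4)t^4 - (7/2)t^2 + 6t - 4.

Critical points: P'(t) = t^3 - 7t + 6 vanishes at t = -3, 1, 2.
Second-derivative test with P''(t) = 3t^2 - 7: P''(-3) = 20 > 0 ⇒ local minimum; P''(1) = -4 < 0 ⇒ local maximum; P''(2) = 5 > 0 ⇒ local minimum.
So the local maximum value is P(1) = -5/4.

-5/4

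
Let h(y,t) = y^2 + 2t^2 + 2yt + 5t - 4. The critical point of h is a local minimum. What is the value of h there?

-41/4

∂h/∂y = 2y + 2t = 0 and ∂h/∂t = 2y + 4t + 5 = 0, so (y, t) = (5/2, -5/2).
The Hessian has h_{yy} = 2, h_{tt} = 4, h_{yt} = 2, giving D = 4 > 0 with h_{yy} > 0, so the point is a local minimum.
h(5/2, -5/2) = -41/4.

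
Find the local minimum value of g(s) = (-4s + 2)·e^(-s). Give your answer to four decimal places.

Differentiating with the product rule gives g'(s) = (4s - 6)·e^(-s). Since e^(-s) > 0, the only critical point is s = 3/2.
g''(3/2) has the same sign as 4 > 0, so this is a local minimum.
g(3/2) = (-4)·e^(-3/2) ≈ -0.8925.

-0.8925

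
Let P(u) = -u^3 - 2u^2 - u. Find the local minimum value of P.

0

Critical points: P'(u) = -3u^2 - 4u - 1 vanishes at u = -1, -1/3.
Second-derivative test with P''(u) = -6u - 4: P''(-1) = 2 > 0 ⇒ local minimum; P''(-1/3) = -2 < 0 ⇒ local maximum.
So the local minimum value is P(-1) = 0.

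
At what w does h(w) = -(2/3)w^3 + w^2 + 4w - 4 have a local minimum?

h'(w) = -2w^2 + 2w + 4 = 0 at w = -1, 2.
h''(w) = -4w + 2. h''(-1) = 6 > 0 ⇒ local minimum; h''(2) = -6 < 0 ⇒ local maximum.
So the local minimum value is h(-1) = -19/3.

-1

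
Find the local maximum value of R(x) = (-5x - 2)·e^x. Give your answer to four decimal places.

By the product rule, R'(x) = (-5x - 7)·e^x. Since e^x > 0, the only critical point is x = -7/5.
R''(-7/5) has the same sign as -5 < 0, so this is a local maximum.
R(-7/5) = (5)·e^(-7/5) ≈ 1.2330.

1.2330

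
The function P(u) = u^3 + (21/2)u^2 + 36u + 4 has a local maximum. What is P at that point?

Critical points: P'(u) = 3u^2 + 21u + 36 vanishes at u = -4, -3.
Second-derivative test with P''(u) = 6u + 21: P''(-4) = -3 < 0 ⇒ local maximum; P''(-3) = 3 > 0 ⇒ local minimum.
So the local maximum value is P(-4) = -36.

-36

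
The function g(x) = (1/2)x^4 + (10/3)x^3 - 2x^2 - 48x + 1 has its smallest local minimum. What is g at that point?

g'(x) = 2x^3 + 10x^2 - 4x - 48 = 0 at x = -4, -3, 2.
Since g''(x) = 6x^2 + 20x - 4, we get g''(-4) = 12 > 0 ⇒ local minimum; g''(-3) = -10 < 0 ⇒ local maximum; g''(2) = 60 > 0 ⇒ local minimum.
The smallest local minimum is g(2) = -205/3.

-205/3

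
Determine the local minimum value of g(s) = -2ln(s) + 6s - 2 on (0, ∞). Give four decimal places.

g'(s) = -2/s + 6 = 0 gives s = 1/3.
g''(s) = 2/s², which is positive for s > 0, so this is a local minimum.
g(1/3) = -2·ln(1/3) + 2 - 2 ≈ 2.1972.

2.1972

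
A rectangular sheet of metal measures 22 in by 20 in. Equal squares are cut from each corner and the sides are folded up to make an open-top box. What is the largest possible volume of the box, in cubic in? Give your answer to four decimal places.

682.5059

With cut size x, the volume is V(x) = x(22 − 2x)(20 − 2x) for 0 < x < 10.
V'(x) = 12x^2 − 168x + 440. Setting V'(x) = 0 gives x ≈ 3.4881 (the root in (0, 10)).
V''(x) = 24x − 168 is negative there, so this is the maximum; V ≈ 682.5059.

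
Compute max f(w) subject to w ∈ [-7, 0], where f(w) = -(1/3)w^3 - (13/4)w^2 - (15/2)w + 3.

f'(w) = -w^2 - (13/2)w - 15/2, which vanishes at w = -5 and w = -3/2.
Evaluating at the critical points and endpoints: f(-7) = 127/12, f(-5) = 11/12, f(-3/2) = 129/16, f(0) = 3.
The maximum over the interval is 127/12, attained at w = -7.

127/12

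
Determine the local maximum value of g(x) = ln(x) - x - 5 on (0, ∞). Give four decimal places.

g'(x) = 1/x − 1 = 0 gives x = 1.
g''(x) = -1/x², which is negative for x > 0, so this is a local maximum.
g(1) = 1·ln(1) - 1 - 5 ≈ -6.0000.

-6.0000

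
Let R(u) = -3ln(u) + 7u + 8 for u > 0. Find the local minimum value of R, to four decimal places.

13.5419

R'(u) = -3/u + 7 = 0 gives u = 3/7.
R''(u) = 3/u², which is positive for u > 0, so this is a local minimum.
R(3/7) = -3·ln(3/7) + 3 + 8 ≈ 13.5419.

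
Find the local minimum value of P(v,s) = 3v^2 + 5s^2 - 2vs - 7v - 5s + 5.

-55/28

∂P/∂v = 6v - 2s - 7 = 0 and ∂P/∂s = -2v + 10s - 5 = 0, so (v, s) = (10/7, 11/14).
The Hessian has P_{vv} = 6, P_{ss} = 10, P_{vs} = -2, giving D = 56 > 0 with P_{vv} > 0, so the point is a local minimum.
P(10/7, 11/14) = -55/28.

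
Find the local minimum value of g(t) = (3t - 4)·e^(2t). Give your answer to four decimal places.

Differentiating with the product rule gives g'(t) = (6t - 5)·e^(2t). Since e^(2t) > 0, the only critical point is t = 5/6.
g''(5/6) has the same sign as 6 > 0, so this is a local minimum.
g(5/6) = (-3/2)·e^(5/3) ≈ -7.9417.

-7.9417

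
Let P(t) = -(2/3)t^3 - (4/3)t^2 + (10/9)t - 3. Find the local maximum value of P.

-227/81

P'(t) = -2t^2 - (8/3)t + 10/9 = 0 at t = -5/3, 1/3.
Since P''(t) = -4t - 8/3, we get P''(-5/3) = 4 > 0 ⇒ local minimum; P''(1/3) = -4 < 0 ⇒ local maximum.
The local maximum is P(1/3) = -227/81.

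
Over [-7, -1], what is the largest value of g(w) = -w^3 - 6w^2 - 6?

43

The derivative is -3w^2 - 12w, whose only zero in [-7, -1] is w = -4.
Evaluating at the critical points and endpoints: g(-7) = 43,  g(-4) = -38,  g(-1) = -11.
So the maximum is g(-7) = 43.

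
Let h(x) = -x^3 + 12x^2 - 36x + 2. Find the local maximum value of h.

2

Critical points: h'(x) = -3x^2 + 24x - 36 vanishes at x = 2, 6.
Since h''(x) = -6x + 24, we get h''(2) = 12 > 0 ⇒ local minimum; h''(6) = -12 < 0 ⇒ local maximum.
Thus h has its local maximum at x = 6, with value 2.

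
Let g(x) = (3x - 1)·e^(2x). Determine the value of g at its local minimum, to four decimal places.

Differentiating with the product rule gives g'(x) = (6x + 1)·e^(2x). Since e^(2x) > 0, the only critical point is x = -1/6.
g''(-1/6) has the same sign as 6 > 0, so this is a local minimum.
g(-1/6) = (-3/2)·e^(-1/3) ≈ -1.0748.

-1.0748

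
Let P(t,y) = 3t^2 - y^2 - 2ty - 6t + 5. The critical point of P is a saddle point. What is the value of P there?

11/4

∂P/∂t = 6t - 2y - 6 = 0 and ∂P/∂y = -2t - 2y = 0, so (t, y) = (3/4, -3/4).
The Hessian has P_{tt} = 6, P_{yy} = -2, P_{ty} = -2, giving D = -16 < 0, so the point is a saddle point.
P(3/4, -3/4) = 11/4.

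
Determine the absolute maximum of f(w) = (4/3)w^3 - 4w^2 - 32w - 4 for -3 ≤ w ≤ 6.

Differentiating, f'(w) = 4w^2 - 8w - 32; which vanishes at w = -2 and w = 4.
Compare values at every candidate in [-3, 6]: f(-3) = 20,  f(-2) = 100/3,  f(4) = -332/3,  f(6) = -52.
So the maximum is f(-2) = 100/3.

100/3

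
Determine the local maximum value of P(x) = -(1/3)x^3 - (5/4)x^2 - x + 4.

P'(x) = -x^2 - (5/2)x - 1 = 0 at x = -2, -1/2.
Second-derivative test with P''(x) = -2x - 5/2: P''(-2) = 3/2 > 0 ⇒ local minimum; P''(-1/2) = -3/2 < 0 ⇒ local maximum.
So the local maximum value is P(-1/2) = 203/48.

203/48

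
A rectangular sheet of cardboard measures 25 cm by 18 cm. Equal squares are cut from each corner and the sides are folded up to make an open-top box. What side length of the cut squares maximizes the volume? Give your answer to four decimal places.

3.4436

With cut size x, the volume is V(x) = x(25 − 2x)(18 − 2x) for 0 < x < 9.
V'(x) = 12x^2 − 172x + 450. Setting V'(x) = 0 gives x ≈ 3.4436 (the root in (0, 9)).
V''(x) = 24x − 172 is negative there, so this is the maximum; V ≈ 693.1413.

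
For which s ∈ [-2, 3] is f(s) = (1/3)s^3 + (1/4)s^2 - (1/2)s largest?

3

f'(s) = s^2 + (1/2)s - 1/2, which vanishes at s = -1 and s = 1/2.
Candidates: f(-2) = -2/3; f(-1) = 5/12; f(1/2) = -7/48; f(3) = 39/4.
So the maximum is f(3) = 39/4.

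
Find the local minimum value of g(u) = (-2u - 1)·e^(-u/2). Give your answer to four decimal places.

-1.8895

Differentiating with the product rule gives g'(u) = (u - 3/2)·e^(-u/2). Since e^(-u/2) > 0, the only critical point is u = 3/2.
g''(3/2) has the same sign as 1 > 0, so this is a local minimum.
g(3/2) = (-4)·e^(-3/4) ≈ -1.8895.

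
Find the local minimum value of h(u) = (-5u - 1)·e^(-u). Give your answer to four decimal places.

By the product rule, h'(u) = (5u - 4)·e^(-u). Since e^(-u) > 0, the only critical point is u = 4/5.
h''(4/5) has the same sign as 5 > 0, so this is a local minimum.
h(4/5) = (-5)·e^(-4/5) ≈ -2.2466.

-2.2466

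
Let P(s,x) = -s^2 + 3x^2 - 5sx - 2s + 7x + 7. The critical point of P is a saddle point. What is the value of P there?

∂P/∂s = -2s - 5x - 2 = 0 and ∂P/∂x = -5s + 6x + 7 = 0, so (s, x) = (23/37, -24/37).
The Hessian has P_{ss} = -2, P_{xx} = 6, P_{sx} = -5, giving D = -37 < 0, so the point is a saddle point.
P(23/37, -24/37) = 152/37.

152/37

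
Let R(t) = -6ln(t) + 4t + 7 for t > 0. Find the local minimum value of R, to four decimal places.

10.5672

R'(t) = -6/t + 4 = 0 gives t = 3/2.
R''(t) = 6/t², which is positive for t > 0, so this is a local minimum.
R(3/2) = -6·ln(3/2) + 6 + 7 ≈ 10.5672.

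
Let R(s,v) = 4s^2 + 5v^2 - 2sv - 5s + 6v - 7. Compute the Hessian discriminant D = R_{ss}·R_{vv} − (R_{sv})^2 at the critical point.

∂R/∂s = 8s - 2v - 5 = 0 and ∂R/∂v = -2s + 10v + 6 = 0, so (s, v) = (1/2, -1/2).
The Hessian has R_{ss} = 8, R_{vv} = 10, R_{sv} = -2, giving D = 76 > 0 with R_{ss} > 0, so the point is a local minimum.
D = (8)·(10) − (-2)^2 = 76.

76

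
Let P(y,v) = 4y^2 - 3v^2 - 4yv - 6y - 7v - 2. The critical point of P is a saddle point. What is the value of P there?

2

∂P/∂y = 8y - 4v - 6 = 0 and ∂P/∂v = -4y - 6v - 7 = 0, so (y, v) = (1/8, -5/4).
The Hessian has P_{yy} = 8, P_{vv} = -6, P_{yv} = -4, giving D = -64 < 0, so the point is a saddle point.
P(1/8, -5/4) = 2.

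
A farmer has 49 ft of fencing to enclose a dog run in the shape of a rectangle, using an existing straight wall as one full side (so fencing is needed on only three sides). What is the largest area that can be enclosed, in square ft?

Let the sides perpendicular to the wall have length x and the parallel side y, so 2x + y = 49 and the area is A = xy = x(49 − 2x).
A'(x) = 49 − 4x = 0 gives x = 49/4, and A''(x) = −4 < 0 confirms a maximum.
Then y = 49 − 2·49/4 = 49/2 and A = 2401/8.

2401/8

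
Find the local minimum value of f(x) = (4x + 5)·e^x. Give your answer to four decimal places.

Differentiating with the product rule gives f'(x) = (4x + 9)·e^x. Since e^x > 0, the only critical point is x = -9/4.
f''(-9/4) has the same sign as 4 > 0, so this is a local minimum.
f(-9/4) = (-4)·e^(-9/4) ≈ -0.4216.

-0.4216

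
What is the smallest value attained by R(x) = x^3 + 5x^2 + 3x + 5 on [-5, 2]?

Differentiating, R'(x) = 3x^2 + 10x + 3; which vanishes at x = -3 and x = -1/3.
Candidates: R(-5) = -10,  R(-3) = 14,  R(-1/3) = 122/27,  R(2) = 39.
So the minimum is R(-5) = -10.

-10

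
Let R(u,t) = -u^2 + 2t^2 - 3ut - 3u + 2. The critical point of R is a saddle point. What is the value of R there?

52/17

∂R/∂u = -2u - 3t - 3 = 0 and ∂R/∂t = -3u + 4t = 0, so (u, t) = (-12/17, -9/17).
The Hessian has R_{uu} = -2, R_{tt} = 4, R_{ut} = -3, giving D = -17 < 0, so the point is a saddle point.
R(-12/17, -9/17) = 52/17.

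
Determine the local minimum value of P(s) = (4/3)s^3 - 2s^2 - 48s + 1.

Critical points: P'(s) = 4s^2 - 4s - 48 vanishes at s = -3, 4.
Since P''(s) = 8s - 4, we get P''(-3) = -28 < 0 ⇒ local maximum; P''(4) = 28 > 0 ⇒ local minimum.
So the local minimum value is P(4) = -413/3.

-413/3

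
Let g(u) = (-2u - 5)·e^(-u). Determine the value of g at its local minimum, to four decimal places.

g'(u) = (-2)·e^(-u) + (-2u - 5)·(-1)·e^(-u) = (2u + 3)·e^(-u). Since e^(-u) > 0, the only critical point is u = -3/2.
g''(-3/2) has the same sign as 2 > 0, so this is a local minimum.
g(-3/2) = (-2)·e^(3/2) ≈ -8.9634.

-8.9634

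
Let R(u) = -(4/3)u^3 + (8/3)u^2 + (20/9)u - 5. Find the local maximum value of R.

-5/81

Critical points: R'(u) = -4u^2 + (16/3)u + 20/9 vanishes at u = -1/3, 5/3.
R''(u) = -8u + 16/3. R''(-1/3) = 8 > 0 ⇒ local minimum; R''(5/3) = -8 < 0 ⇒ local maximum.
The local maximum is R(5/3) = -5/81.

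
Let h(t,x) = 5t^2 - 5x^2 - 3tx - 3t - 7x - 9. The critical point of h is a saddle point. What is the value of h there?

∂h/∂t = 10t - 3x - 3 = 0 and ∂h/∂x = -3t - 10x - 7 = 0, so (t, x) = (9/109, -79/109).
The Hessian has h_{tt} = 10, h_{xx} = -10, h_{tx} = -3, giving D = -109 < 0, so the point is a saddle point.
h(9/109, -79/109) = -718/109.

-718/109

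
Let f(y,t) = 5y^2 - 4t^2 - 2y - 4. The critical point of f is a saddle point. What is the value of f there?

∂f/∂y = 10y - 2 = 0 and ∂f/∂t = -8t = 0, so (y, t) = (1/5, 0).
The Hessian has f_{yy} = 10, f_{tt} = -8, f_{yt} = 0, giving D = -80 < 0, so the point is a saddle point.
f(1/5, 0) = -21/5.

-21/5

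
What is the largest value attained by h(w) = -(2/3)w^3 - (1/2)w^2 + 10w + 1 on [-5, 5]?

131/6

The derivative is -2w^2 - w + 10, which vanishes at w = -5/2 and w = 2.
Candidates: h(-5) = 131/6; h(-5/2) = -401/24; h(2) = 41/3; h(5) = -269/6.
Hence the absolute maximum is 131/6 at w = -5.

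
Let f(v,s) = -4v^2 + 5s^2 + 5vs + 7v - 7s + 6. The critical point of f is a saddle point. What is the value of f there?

44/5

∂f/∂v = -8v + 5s + 7 = 0 and ∂f/∂s = 5v + 10s - 7 = 0, so (v, s) = (1, 1/5).
The Hessian has f_{vv} = -8, f_{ss} = 10, f_{vs} = 5, giving D = -105 < 0, so the point is a saddle point.
f(1, 1/5) = 44/5.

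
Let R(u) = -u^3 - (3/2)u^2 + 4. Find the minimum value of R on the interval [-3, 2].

R'(u) = -3u^2 - 3u, which vanishes at u = -1 and u = 0.
Candidates: R(-3) = 35/2; R(-1) = 7/2; R(0) = 4; R(2) = -10.
Hence the absolute minimum is -10 at u = 2.

-10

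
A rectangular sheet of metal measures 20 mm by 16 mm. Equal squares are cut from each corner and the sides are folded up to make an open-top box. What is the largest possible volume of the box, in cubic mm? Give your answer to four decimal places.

With cut size x, the volume is V(x) = x(20 − 2x)(16 − 2x) for 0 < x < 8.
V'(x) = 12x^2 − 144x + 320. Setting V'(x) = 0 gives x ≈ 2.9449 (the root in (0, 8)).
V''(x) = 24x − 144 is negative there, so this is the maximum; V ≈ 420.1104.

420.1104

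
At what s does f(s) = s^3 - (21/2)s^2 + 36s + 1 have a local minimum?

4

f'(s) = 3s^2 - 21s + 36. Setting f'(s) = 0 gives s ∈ {3, 4}.
Since f''(s) = 6s - 21, we get f''(3) = -3 < 0 ⇒ local maximum; f''(4) = 3 > 0 ⇒ local minimum.
So the local minimum value is f(4) = 41.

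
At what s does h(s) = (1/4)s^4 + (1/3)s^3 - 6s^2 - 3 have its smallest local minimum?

-4

h'(s) = s^3 + s^2 - 12s = 0 at s = -4, 0, 3.
h''(s) = 3s^2 + 2s - 12. h''(-4) = 28 > 0 ⇒ local minimum; h''(0) = -12 < 0 ⇒ local maximum; h''(3) = 21 > 0 ⇒ local minimum.
So the smallest local minimum value is h(-4) = -169/3.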